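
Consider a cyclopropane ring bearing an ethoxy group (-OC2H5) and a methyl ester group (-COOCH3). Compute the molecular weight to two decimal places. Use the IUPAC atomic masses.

Atom tally by fragment:
  cyclopropane ring core → C:3 H:6
  (− 2 ring H displaced by substituents)
  + OC2H5 → C:2 H:5 O:1
  + COOCH3 → C:2 H:3 O:2
Element totals:
  C: 7
  H: 12
  O: 3
Molecular formula: C7H12O3.
  M = 7(12.011) + 12(1.008) + 3(15.999)
    = 84.077 + 12.096 + 47.997 = 144.170

144.17 g/mol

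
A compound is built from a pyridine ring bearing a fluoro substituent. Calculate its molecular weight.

97.09 g/mol

Atom tally by fragment:
  pyridine ring core → C:5 H:5 N:1
  (− 1 ring H displaced by substituents)
  + F → F:1
Element totals:
  C: 5
  H: 4
  F: 1
  N: 1
Molecular formula: C5H4FN.
  M = 5(12.011) + 4(1.008) + 18.998 + 14.007
    = 60.055 + 4.032 + 18.998 + 14.007 = 97.092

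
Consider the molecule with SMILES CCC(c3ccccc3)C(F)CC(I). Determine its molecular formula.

Atom tally by fragment:
  CH3 → C:1 H:3
  CH2 → C:1 H:2
  CH(C6H5) → C:7 H:6
  CH(F) → C:1 H:1 F:1
  CH2 → C:1 H:2
  CH2I → C:1 H:2 I:1
Element totals:
  C: 12
  H: 16
  F: 1
  I: 1

C12H16FI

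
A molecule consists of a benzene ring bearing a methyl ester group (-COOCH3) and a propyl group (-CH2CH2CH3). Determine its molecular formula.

Atom tally by fragment:
  benzene ring core → C:6 H:6
  (− 2 ring H displaced by substituents)
  + COOCH3 → C:2 H:3 O:2
  + CH2CH2CH3 → C:3 H:7
Element totals:
  C: 11
  H: 14
  O: 2

C11H14O2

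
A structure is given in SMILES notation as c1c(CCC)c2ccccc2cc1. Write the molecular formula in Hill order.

Atom tally by fragment:
  naphthalene ring system core → C:10 H:8
  (− 1 ring H displaced by substituents)
  + CH2CH2CH3 → C:3 H:7
Element totals:
  C: 13
  H: 14

C13H14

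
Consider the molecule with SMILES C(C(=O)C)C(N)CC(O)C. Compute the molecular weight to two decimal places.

Atom tally by fragment:
  CH3COCH2 → C:3 H:5 O:1
  CH(NH2) → C:1 H:3 N:1
  CH2 → C:1 H:2
  CH(OH) → C:1 H:2 O:1
  CH3 → C:1 H:3
Element totals:
  C: 7
  H: 15
  N: 1
  O: 2
Molecular formula: C7H15NO2.
  M = 7(12.011) + 15(1.008) + 14.007 + 2(15.999)
    = 84.077 + 15.120 + 14.007 + 31.998 = 145.202

145.20 g/mol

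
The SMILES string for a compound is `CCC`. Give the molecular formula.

C3H8

Atom tally by fragment:
  CH3 → C:1 H:3
  CH2 → C:1 H:2
  CH3 → C:1 H:3
Element totals:
  C: 3
  H: 8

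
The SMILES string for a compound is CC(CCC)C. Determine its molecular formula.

C6H14

Atom tally by fragment:
  CH3 → C:1 H:3
  CH(CH2CH2CH3) → C:4 H:8
  CH3 → C:1 H:3
Element totals:
  C: 6
  H: 14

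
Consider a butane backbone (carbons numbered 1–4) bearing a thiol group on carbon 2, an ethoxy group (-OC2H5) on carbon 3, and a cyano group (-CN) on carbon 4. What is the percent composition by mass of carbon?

52.80%

Atom tally by fragment:
  CH3 → C:1 H:3
  CH(SH) → C:1 H:2 S:1
  CH(OC2H5) → C:3 H:6 O:1
  CH2CN → C:2 H:2 N:1
Element totals:
  C: 7
  H: 13
  N: 1
  O: 1
  S: 1
Molecular formula: C7H13NOS.
Molar mass = 159.247 g/mol.
Mass from C: 7 × 12.011 = 84.077 g/mol.
%C = 84.077 / 159.247 × 100 = 52.80%.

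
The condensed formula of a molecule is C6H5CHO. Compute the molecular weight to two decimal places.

106.12 g/mol

Atom tally by fragment:
  benzene ring core → C:6 H:6
  (− 1 ring H displaced by substituents)
  + CHO → C:1 H:1 O:1
Element totals:
  C: 7
  H: 6
  O: 1
Molecular formula: C7H6O.
  M = 7(12.011) + 6(1.008) + 15.999
    = 84.077 + 6.048 + 15.999 = 106.124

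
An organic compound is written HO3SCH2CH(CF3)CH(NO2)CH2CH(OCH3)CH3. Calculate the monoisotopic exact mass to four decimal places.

Atom tally by fragment:
  HO3SCH2 → C:1 H:3 S:1 O:3
  CH(CF3) → C:2 H:1 F:3
  CH(NO2) → C:1 H:1 N:1 O:2
  CH2 → C:1 H:2
  CH(OCH3) → C:2 H:4 O:1
  CH3 → C:1 H:3
Element totals:
  C: 8
  H: 14
  F: 3
  N: 1
  O: 6
  S: 1
Molecular formula: C8H14F3NO6S.
  M = 8(12.0) + 14(1.007825) + 3(18.998403) + 14.003074 + 6(15.994915) + 31.972071
    = 96.000000 + 14.109550 + 56.995209 + 14.003074 + 95.969490 + 31.972071 = 309.049394

309.0494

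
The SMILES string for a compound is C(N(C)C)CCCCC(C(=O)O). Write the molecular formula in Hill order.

C9H19NO2

Atom tally by fragment:
  (CH3)2NCH2 → C:3 H:8 N:1
  CH2 → C:1 H:2
  CH2 → C:1 H:2
  CH2 → C:1 H:2
  CH2 → C:1 H:2
  CH2COOH → C:2 H:3 O:2
Element totals:
  C: 9
  H: 19
  N: 1
  O: 2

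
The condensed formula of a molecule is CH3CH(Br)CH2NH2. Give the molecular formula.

C3H8BrN

Element totals:
  C: 3
  H: 8
  Br: 1
  N: 1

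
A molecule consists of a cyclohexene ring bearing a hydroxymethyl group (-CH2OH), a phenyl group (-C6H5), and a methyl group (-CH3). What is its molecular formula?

Atom tally by fragment:
  cyclohexene ring core → C:6 H:10
  (− 3 ring H displaced by substituents)
  + CH2OH → C:1 H:3 O:1
  + C6H5 → C:6 H:5
  + CH3 → C:1 H:3
Element totals:
  C: 14
  H: 18
  O: 1

C14H18O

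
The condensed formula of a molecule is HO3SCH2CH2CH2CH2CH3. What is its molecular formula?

C5H12O3S

Element totals:
  C: 5
  H: 12
  O: 3
  S: 1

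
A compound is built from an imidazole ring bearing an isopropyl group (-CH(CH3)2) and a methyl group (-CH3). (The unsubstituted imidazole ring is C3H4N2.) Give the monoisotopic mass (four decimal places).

124.1000

Atom tally by fragment:
  imidazole ring core → C:3 H:4 N:2
  (− 2 ring H displaced by substituents)
  + CH(CH3)2 → C:3 H:7
  + CH3 → C:1 H:3
Element totals:
  C: 7
  H: 12
  N: 2
Molecular formula: C7H12N2.
  M = 7(12.0) + 12(1.007825) + 2(14.003074)
    = 84.000000 + 12.093900 + 28.006148 = 124.100048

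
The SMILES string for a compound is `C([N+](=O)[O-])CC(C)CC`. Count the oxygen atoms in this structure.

Atom tally by fragment:
  O2NCH2 → C:1 H:2 N:1 O:2
  CH2 → C:1 H:2
  CH(CH3) → C:2 H:4
  CH2 → C:1 H:2
  CH3 → C:1 H:3
Element totals:
  C: 6
  H: 13
  N: 1
  O: 2

2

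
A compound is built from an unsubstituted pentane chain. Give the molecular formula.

C5H12

Atom tally by fragment:
  CH3 → C:1 H:3
  CH2 → C:1 H:2
  CH2 → C:1 H:2
  CH2 → C:1 H:2
  CH3 → C:1 H:3
Element totals:
  C: 5
  H: 12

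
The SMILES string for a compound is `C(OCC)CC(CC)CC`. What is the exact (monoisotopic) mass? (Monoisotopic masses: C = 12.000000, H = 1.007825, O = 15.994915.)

144.1514

Atom tally by fragment:
  C2H5OCH2 → C:3 H:7 O:1
  CH2 → C:1 H:2
  CH(C2H5) → C:3 H:6
  CH2 → C:1 H:2
  CH3 → C:1 H:3
Element totals:
  C: 9
  H: 20
  O: 1
Molecular formula: C9H20O.
  M = 9(12.0) + 20(1.007825) + 15.994915
    = 108.000000 + 20.156500 + 15.994915 = 144.151415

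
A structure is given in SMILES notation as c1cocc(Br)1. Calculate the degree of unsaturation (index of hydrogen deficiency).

3

Atom tally by fragment:
  furan ring core → C:4 H:4 O:1
  (− 1 ring H displaced by substituents)
  + Br → Br:1
Element totals:
  C: 4
  H: 3
  Br: 1
  O: 1
Molecular formula: C4H3BrO.
DoU = (2C + 2 + N − H − X) / 2 = (2·4 + 2 + 0 − 3 − 1) / 2 = 3.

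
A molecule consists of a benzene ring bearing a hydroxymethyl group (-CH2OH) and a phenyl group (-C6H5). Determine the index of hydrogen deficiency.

8

Atom tally by fragment:
  benzene ring core → C:6 H:6
  (− 2 ring H displaced by substituents)
  + CH2OH → C:1 H:3 O:1
  + C6H5 → C:6 H:5
Element totals:
  C: 13
  H: 12
  O: 1
Molecular formula: C13H12O.
DoU = (2C + 2 + N − H − X) / 2 = (2·13 + 2 + 0 − 12 − 0) / 2 = 8.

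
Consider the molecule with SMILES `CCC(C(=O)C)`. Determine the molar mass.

Atom tally by fragment:
  CH3 → C:1 H:3
  CH2 → C:1 H:2
  CH2COCH3 → C:3 H:5 O:1
Element totals:
  C: 5
  H: 10
  O: 1
Molecular formula: C5H10O.
  M = 5(12.011) + 10(1.008) + 15.999
    = 60.055 + 10.080 + 15.999 = 86.134

86.13 g/mol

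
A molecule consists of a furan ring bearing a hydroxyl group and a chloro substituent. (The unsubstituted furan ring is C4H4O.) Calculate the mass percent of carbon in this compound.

Atom tally by fragment:
  furan ring core → C:4 H:4 O:1
  (− 2 ring H displaced by substituents)
  + OH → O:1 H:1
  + Cl → Cl:1
Element totals:
  C: 4
  H: 3
  Cl: 1
  O: 2
Molecular formula: C4H3ClO2.
Molar mass = 118.516 g/mol.
Mass from C: 4 × 12.011 = 48.044 g/mol.
%C = 48.044 / 118.516 × 100 = 40.54%.

40.54%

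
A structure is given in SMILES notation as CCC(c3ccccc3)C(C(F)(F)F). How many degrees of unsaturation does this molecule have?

Atom tally by fragment:
  CH3 → C:1 H:3
  CH2 → C:1 H:2
  CH(C6H5) → C:7 H:6
  CH2CF3 → C:2 H:2 F:3
Element totals:
  C: 11
  H: 13
  F: 3
Molecular formula: C11H13F3.
DoU = (2C + 2 + N − H − X) / 2 = (2·11 + 2 + 0 − 13 − 3) / 2 = 4.

4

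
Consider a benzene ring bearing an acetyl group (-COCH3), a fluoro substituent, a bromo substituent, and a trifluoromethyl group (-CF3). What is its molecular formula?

C9H5BrF4O

Atom tally by fragment:
  benzene ring core → C:6 H:6
  (− 4 ring H displaced by substituents)
  + COCH3 → C:2 H:3 O:1
  + F → F:1
  + Br → Br:1
  + CF3 → C:1 F:3
Element totals:
  C: 9
  H: 5
  Br: 1
  F: 4
  O: 1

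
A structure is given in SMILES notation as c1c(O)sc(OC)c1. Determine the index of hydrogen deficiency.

3

Atom tally by fragment:
  thiophene ring core → C:4 H:4 S:1
  (− 2 ring H displaced by substituents)
  + OH → O:1 H:1
  + OCH3 → C:1 H:3 O:1
Element totals:
  C: 5
  H: 6
  O: 2
  S: 1
Molecular formula: C5H6O2S.
DoU = (2C + 2 + N − H − X) / 2 = (2·5 + 2 + 0 − 6 − 0) / 2 = 3.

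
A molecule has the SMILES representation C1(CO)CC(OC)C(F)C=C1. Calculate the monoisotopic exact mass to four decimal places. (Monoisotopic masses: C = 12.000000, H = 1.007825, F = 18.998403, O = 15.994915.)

Atom tally by fragment:
  cyclohexene ring core → C:6 H:10
  (− 3 ring H displaced by substituents)
  + CH2OH → C:1 H:3 O:1
  + OCH3 → C:1 H:3 O:1
  + F → F:1
Element totals:
  C: 8
  H: 13
  F: 1
  O: 2
Molecular formula: C8H13FO2.
  M = 8(12.0) + 13(1.007825) + 18.998403 + 2(15.994915)
    = 96.000000 + 13.101725 + 18.998403 + 31.989830 = 160.089958

160.0900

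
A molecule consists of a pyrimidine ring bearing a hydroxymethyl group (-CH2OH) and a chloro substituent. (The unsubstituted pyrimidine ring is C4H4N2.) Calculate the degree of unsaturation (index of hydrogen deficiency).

4

Atom tally by fragment:
  pyrimidine ring core → C:4 H:4 N:2
  (− 2 ring H displaced by substituents)
  + CH2OH → C:1 H:3 O:1
  + Cl → Cl:1
Element totals:
  C: 5
  H: 5
  Cl: 1
  N: 2
  O: 1
Molecular formula: C5H5ClN2O.
DoU = (2C + 2 + N − H − X) / 2 = (2·5 + 2 + 2 − 5 − 1) / 2 = 4.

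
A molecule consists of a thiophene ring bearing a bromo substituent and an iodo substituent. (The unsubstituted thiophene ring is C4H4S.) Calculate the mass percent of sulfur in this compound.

11.10%

Atom tally by fragment:
  thiophene ring core → C:4 H:4 S:1
  (− 2 ring H displaced by substituents)
  + Br → Br:1
  + I → I:1
Element totals:
  C: 4
  H: 2
  Br: 1
  I: 1
  S: 1
Molecular formula: C4H2BrIS.
Molar mass = 288.928 g/mol.
Mass from S: 1 × 32.06 = 32.060 g/mol.
%S = 32.060 / 288.928 × 100 = 11.10%.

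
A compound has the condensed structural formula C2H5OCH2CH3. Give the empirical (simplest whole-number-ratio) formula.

Atom tally by fragment:
  C2H5OCH2 → C:3 H:7 O:1
  CH3 → C:1 H:3
Element totals:
  C: 4
  H: 10
  O: 1
Molecular formula: C4H10O.
gcd of subscripts (4, 10, 1) = 1, so the empirical formula equals the molecular formula.

C4H10O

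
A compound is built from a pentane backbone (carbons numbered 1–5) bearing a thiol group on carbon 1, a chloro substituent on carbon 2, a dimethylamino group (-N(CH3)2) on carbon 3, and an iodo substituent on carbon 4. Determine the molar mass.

Atom tally by fragment:
  HSCH2 → C:1 H:3 S:1
  CH(Cl) → C:1 H:1 Cl:1
  CH(N(CH3)2) → C:3 H:7 N:1
  CH(I) → C:1 H:1 I:1
  CH3 → C:1 H:3
Element totals:
  C: 7
  H: 15
  Cl: 1
  I: 1
  N: 1
  S: 1
Molecular formula: C7H15ClINS.
  M = 7(12.011) + 15(1.008) + 35.45 + 126.904 + 14.007 + 32.06
    = 84.077 + 15.120 + 35.450 + 126.904 + 14.007 + 32.060 = 307.618

307.62 g/mol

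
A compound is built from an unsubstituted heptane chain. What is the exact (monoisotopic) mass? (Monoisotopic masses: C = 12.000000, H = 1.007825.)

100.1252

Atom tally by fragment:
  CH3 → C:1 H:3
  CH2 → C:1 H:2
  CH2 → C:1 H:2
  CH2 → C:1 H:2
  CH2 → C:1 H:2
  CH2 → C:1 H:2
  CH3 → C:1 H:3
Element totals:
  C: 7
  H: 16
Molecular formula: C7H16.
  M = 7(12.0) + 16(1.007825)
    = 84.000000 + 16.125200 = 100.125200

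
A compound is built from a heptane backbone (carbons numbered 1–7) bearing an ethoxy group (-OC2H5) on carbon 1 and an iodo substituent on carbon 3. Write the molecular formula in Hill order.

Atom tally by fragment:
  C2H5OCH2 → C:3 H:7 O:1
  CH2 → C:1 H:2
  CH(I) → C:1 H:1 I:1
  CH2 → C:1 H:2
  CH2 → C:1 H:2
  CH2 → C:1 H:2
  CH3 → C:1 H:3
Element totals:
  C: 9
  H: 19
  I: 1
  O: 1

C9H19IO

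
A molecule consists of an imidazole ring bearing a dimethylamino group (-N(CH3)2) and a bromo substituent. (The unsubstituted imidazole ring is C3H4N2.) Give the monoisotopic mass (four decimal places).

Atom tally by fragment:
  imidazole ring core → C:3 H:4 N:2
  (− 2 ring H displaced by substituents)
  + N(CH3)2 → N:1 C:2 H:6
  + Br → Br:1
Element totals:
  C: 5
  H: 8
  Br: 1
  N: 3
Molecular formula: C5H8BrN3.
  M = 5(12.0) + 8(1.007825) + 78.918338 + 3(14.003074)
    = 60.000000 + 8.062600 + 78.918338 + 42.009222 = 188.990160

188.9902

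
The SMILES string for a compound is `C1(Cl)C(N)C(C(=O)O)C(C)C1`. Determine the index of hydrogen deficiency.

2

Atom tally by fragment:
  cyclopentane ring core → C:5 H:10
  (− 4 ring H displaced by substituents)
  + Cl → Cl:1
  + NH2 → N:1 H:2
  + COOH → C:1 H:1 O:2
  + CH3 → C:1 H:3
Element totals:
  C: 7
  H: 12
  Cl: 1
  N: 1
  O: 2
Molecular formula: C7H12ClNO2.
DoU = (2C + 2 + N − H − X) / 2 = (2·7 + 2 + 1 − 12 − 1) / 2 = 2.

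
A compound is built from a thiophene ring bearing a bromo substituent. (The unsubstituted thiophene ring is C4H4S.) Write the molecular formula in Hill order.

C4H3BrS

Atom tally by fragment:
  thiophene ring core → C:4 H:4 S:1
  (− 1 ring H displaced by substituents)
  + Br → Br:1
Element totals:
  C: 4
  H: 3
  Br: 1
  S: 1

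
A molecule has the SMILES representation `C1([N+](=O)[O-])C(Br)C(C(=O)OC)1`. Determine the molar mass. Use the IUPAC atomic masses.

224.01 g/mol

Atom tally by fragment:
  cyclopropane ring core → C:3 H:6
  (− 3 ring H displaced by substituents)
  + NO2 → N:1 O:2
  + Br → Br:1
  + COOCH3 → C:2 H:3 O:2
Element totals:
  C: 5
  H: 6
  Br: 1
  N: 1
  O: 4
Molecular formula: C5H6BrNO4.
  M = 5(12.011) + 6(1.008) + 79.904 + 14.007 + 4(15.999)
    = 60.055 + 6.048 + 79.904 + 14.007 + 63.996 = 224.010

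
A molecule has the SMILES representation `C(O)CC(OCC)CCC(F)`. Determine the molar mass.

Atom tally by fragment:
  HOCH2 → C:1 H:3 O:1
  CH2 → C:1 H:2
  CH(OC2H5) → C:3 H:6 O:1
  CH2 → C:1 H:2
  CH2 → C:1 H:2
  CH2F → C:1 H:2 F:1
Element totals:
  C: 8
  H: 17
  F: 1
  O: 2
Molecular formula: C8H17FO2.
  M = 8(12.011) + 17(1.008) + 18.998 + 2(15.999)
    = 96.088 + 17.136 + 18.998 + 31.998 = 164.220

164.22 g/mol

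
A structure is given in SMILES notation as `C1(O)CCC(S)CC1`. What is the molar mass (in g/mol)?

Atom tally by fragment:
  cyclohexane ring core → C:6 H:12
  (− 2 ring H displaced by substituents)
  + OH → O:1 H:1
  + SH → S:1 H:1
Element totals:
  C: 6
  H: 12
  O: 1
  S: 1
Molecular formula: C6H12OS.
  M = 6(12.011) + 12(1.008) + 15.999 + 32.06
    = 72.066 + 12.096 + 15.999 + 32.060 = 132.221

132.22 g/mol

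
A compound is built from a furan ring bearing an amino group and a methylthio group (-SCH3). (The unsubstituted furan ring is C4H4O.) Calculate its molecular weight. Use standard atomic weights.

129.18 g/mol

Atom tally by fragment:
  furan ring core → C:4 H:4 O:1
  (− 2 ring H displaced by substituents)
  + NH2 → N:1 H:2
  + SCH3 → C:1 H:3 S:1
Element totals:
  C: 5
  H: 7
  N: 1
  O: 1
  S: 1
Molecular formula: C5H7NOS.
  M = 5(12.011) + 7(1.008) + 14.007 + 15.999 + 32.06
    = 60.055 + 7.056 + 14.007 + 15.999 + 32.060 = 129.177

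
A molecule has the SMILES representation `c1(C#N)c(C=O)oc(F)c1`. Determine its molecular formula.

Atom tally by fragment:
  furan ring core → C:4 H:4 O:1
  (− 3 ring H displaced by substituents)
  + CN → C:1 N:1
  + CHO → C:1 H:1 O:1
  + F → F:1
Element totals:
  C: 6
  H: 2
  F: 1
  N: 1
  O: 2

C6H2FNO2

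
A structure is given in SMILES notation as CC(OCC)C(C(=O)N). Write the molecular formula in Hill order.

C6H13NO2

Atom tally by fragment:
  CH3 → C:1 H:3
  CH(OC2H5) → C:3 H:6 O:1
  CH2CONH2 → C:2 H:4 O:1 N:1
Element totals:
  C: 6
  H: 13
  N: 1
  O: 2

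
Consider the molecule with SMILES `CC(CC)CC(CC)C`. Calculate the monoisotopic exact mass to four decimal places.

Atom tally by fragment:
  CH3 → C:1 H:3
  CH(C2H5) → C:3 H:6
  CH2 → C:1 H:2
  CH(C2H5) → C:3 H:6
  CH3 → C:1 H:3
Element totals:
  C: 9
  H: 20
Molecular formula: C9H20.
  M = 9(12.0) + 20(1.007825)
    = 108.000000 + 20.156500 = 128.156500

128.1565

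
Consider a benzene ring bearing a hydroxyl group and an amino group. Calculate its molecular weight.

109.13 g/mol

Atom tally by fragment:
  benzene ring core → C:6 H:6
  (− 2 ring H displaced by substituents)
  + OH → O:1 H:1
  + NH2 → N:1 H:2
Element totals:
  C: 6
  H: 7
  N: 1
  O: 1
Molecular formula: C6H7NO.
  M = 6(12.011) + 7(1.008) + 14.007 + 15.999
    = 72.066 + 7.056 + 14.007 + 15.999 = 109.128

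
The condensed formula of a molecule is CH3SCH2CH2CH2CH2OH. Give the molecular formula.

C5H12OS

Element totals:
  C: 5
  H: 12
  O: 1
  S: 1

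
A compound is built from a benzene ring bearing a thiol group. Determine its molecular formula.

Atom tally by fragment:
  benzene ring core → C:6 H:6
  (− 1 ring H displaced by substituents)
  + SH → S:1 H:1
Element totals:
  C: 6
  H: 6
  S: 1

C6H6S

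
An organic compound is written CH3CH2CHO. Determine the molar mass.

58.08 g/mol

Element totals:
  C: 3
  H: 6
  O: 1
Molecular formula: C3H6O.
  M = 3(12.011) + 6(1.008) + 15.999
    = 36.033 + 6.048 + 15.999 = 58.080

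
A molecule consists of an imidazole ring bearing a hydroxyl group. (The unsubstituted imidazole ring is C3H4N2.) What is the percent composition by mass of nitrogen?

Atom tally by fragment:
  imidazole ring core → C:3 H:4 N:2
  (− 1 ring H displaced by substituents)
  + OH → O:1 H:1
Element totals:
  C: 3
  H: 4
  N: 2
  O: 1
Molecular formula: C3H4N2O.
Molar mass = 84.078 g/mol.
Mass from N: 2 × 14.007 = 28.014 g/mol.
%N = 28.014 / 84.078 × 100 = 33.32%.

33.32%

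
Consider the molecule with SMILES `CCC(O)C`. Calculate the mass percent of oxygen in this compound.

Atom tally by fragment:
  CH3 → C:1 H:3
  CH2 → C:1 H:2
  CH(OH) → C:1 H:2 O:1
  CH3 → C:1 H:3
Element totals:
  C: 4
  H: 10
  O: 1
Molecular formula: C4H10O.
Molar mass = 74.123 g/mol.
Mass from O: 1 × 15.999 = 15.999 g/mol.
%O = 15.999 / 74.123 × 100 = 21.58%.

21.58%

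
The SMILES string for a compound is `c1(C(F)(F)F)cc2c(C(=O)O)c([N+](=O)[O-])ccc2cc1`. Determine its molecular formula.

C12H6F3NO4

Atom tally by fragment:
  naphthalene ring system core → C:10 H:8
  (− 3 ring H displaced by substituents)
  + CF3 → C:1 F:3
  + COOH → C:1 H:1 O:2
  + NO2 → N:1 O:2
Element totals:
  C: 12
  H: 6
  F: 3
  N: 1
  O: 4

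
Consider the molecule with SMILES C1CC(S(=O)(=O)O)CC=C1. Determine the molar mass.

Atom tally by fragment:
  cyclohexene ring core → C:6 H:10
  (− 1 ring H displaced by substituents)
  + SO3H → S:1 O:3 H:1
Element totals:
  C: 6
  H: 10
  O: 3
  S: 1
Molecular formula: C6H10O3S.
  M = 6(12.011) + 10(1.008) + 3(15.999) + 32.06
    = 72.066 + 10.080 + 47.997 + 32.060 = 162.203

162.20 g/mol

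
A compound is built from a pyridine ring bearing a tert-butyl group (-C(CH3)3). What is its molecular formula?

C9H13N

Atom tally by fragment:
  pyridine ring core → C:5 H:5 N:1
  (− 1 ring H displaced by substituents)
  + C(CH3)3 → C:4 H:9
Element totals:
  C: 9
  H: 13
  N: 1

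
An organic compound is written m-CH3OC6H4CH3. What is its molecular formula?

Atom tally by fragment:
  benzene ring core → C:6 H:6
  (− 2 ring H displaced by substituents)
  + OCH3 → C:1 H:3 O:1
  + CH3 → C:1 H:3
Element totals:
  C: 8
  H: 10
  O: 1

C8H10O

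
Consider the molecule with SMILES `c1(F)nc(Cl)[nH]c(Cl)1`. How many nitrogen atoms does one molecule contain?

Atom tally by fragment:
  imidazole ring core → C:3 H:4 N:2
  (− 3 ring H displaced by substituents)
  + F → F:1
  + Cl → Cl:1
  + Cl → Cl:1
Element totals:
  C: 3
  H: 1
  Cl: 2
  F: 1
  N: 2

2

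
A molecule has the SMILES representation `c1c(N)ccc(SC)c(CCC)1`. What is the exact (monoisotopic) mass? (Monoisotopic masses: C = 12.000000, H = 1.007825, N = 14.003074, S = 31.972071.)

181.0925

Atom tally by fragment:
  benzene ring core → C:6 H:6
  (− 3 ring H displaced by substituents)
  + NH2 → N:1 H:2
  + SCH3 → C:1 H:3 S:1
  + CH2CH2CH3 → C:3 H:7
Element totals:
  C: 10
  H: 15
  N: 1
  S: 1
Molecular formula: C10H15NS.
  M = 10(12.0) + 15(1.007825) + 14.003074 + 31.972071
    = 120.000000 + 15.117375 + 14.003074 + 31.972071 = 181.092520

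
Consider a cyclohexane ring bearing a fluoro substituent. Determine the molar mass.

102.15 g/mol

Atom tally by fragment:
  cyclohexane ring core → C:6 H:12
  (− 1 ring H displaced by substituents)
  + F → F:1
Element totals:
  C: 6
  H: 11
  F: 1
Molecular formula: C6H11F.
  M = 6(12.011) + 11(1.008) + 18.998
    = 72.066 + 11.088 + 18.998 = 102.152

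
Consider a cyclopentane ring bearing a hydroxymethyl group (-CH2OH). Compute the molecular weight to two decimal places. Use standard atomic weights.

Atom tally by fragment:
  cyclopentane ring core → C:5 H:10
  (− 1 ring H displaced by substituents)
  + CH2OH → C:1 H:3 O:1
Element totals:
  C: 6
  H: 12
  O: 1
Molecular formula: C6H12O.
  M = 6(12.011) + 12(1.008) + 15.999
    = 72.066 + 12.096 + 15.999 = 100.161

100.16 g/mol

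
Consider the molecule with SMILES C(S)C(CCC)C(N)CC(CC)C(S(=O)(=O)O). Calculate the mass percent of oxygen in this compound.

16.93%

Atom tally by fragment:
  HSCH2 → C:1 H:3 S:1
  CH(CH2CH2CH3) → C:4 H:8
  CH(NH2) → C:1 H:3 N:1
  CH2 → C:1 H:2
  CH(C2H5) → C:3 H:6
  CH2SO3H → C:1 H:3 S:1 O:3
Element totals:
  C: 11
  H: 25
  N: 1
  O: 3
  S: 2
Molecular formula: C11H25NO3S2.
Molar mass = 283.445 g/mol.
Mass from O: 3 × 15.999 = 47.997 g/mol.
%O = 47.997 / 283.445 × 100 = 16.93%.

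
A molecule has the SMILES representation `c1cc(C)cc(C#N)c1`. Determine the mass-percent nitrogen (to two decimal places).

Atom tally by fragment:
  benzene ring core → C:6 H:6
  (− 2 ring H displaced by substituents)
  + CH3 → C:1 H:3
  + CN → C:1 N:1
Element totals:
  C: 8
  H: 7
  N: 1
Molecular formula: C8H7N.
Molar mass = 117.151 g/mol.
Mass from N: 1 × 14.007 = 14.007 g/mol.
%N = 14.007 / 117.151 × 100 = 11.96%.

11.96%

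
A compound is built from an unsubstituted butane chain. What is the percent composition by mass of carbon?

Atom tally by fragment:
  CH3 → C:1 H:3
  CH2 → C:1 H:2
  CH2 → C:1 H:2
  CH3 → C:1 H:3
Element totals:
  C: 4
  H: 10
Molecular formula: C4H10.
Molar mass = 58.124 g/mol.
Mass from C: 4 × 12.011 = 48.044 g/mol.
%C = 48.044 / 58.124 × 100 = 82.66%.

82.66%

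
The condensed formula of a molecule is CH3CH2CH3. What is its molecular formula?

Element totals:
  C: 3
  H: 8

C3H8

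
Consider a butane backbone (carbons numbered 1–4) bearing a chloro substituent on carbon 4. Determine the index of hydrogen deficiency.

0

Atom tally by fragment:
  CH3 → C:1 H:3
  CH2 → C:1 H:2
  CH2 → C:1 H:2
  CH2Cl → C:1 H:2 Cl:1
Element totals:
  C: 4
  H: 9
  Cl: 1
Molecular formula: C4H9Cl.
DoU = (2C + 2 + N − H − X) / 2 = (2·4 + 2 + 0 − 9 − 1) / 2 = 0.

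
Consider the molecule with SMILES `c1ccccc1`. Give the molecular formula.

C6H6

Atom tally by fragment:
  benzene ring core → C:6 H:6
Element totals:
  C: 6
  H: 6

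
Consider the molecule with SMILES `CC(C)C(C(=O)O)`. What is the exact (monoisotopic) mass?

Atom tally by fragment:
  CH3 → C:1 H:3
  CH(CH3) → C:2 H:4
  CH2COOH → C:2 H:3 O:2
Element totals:
  C: 5
  H: 10
  O: 2
Molecular formula: C5H10O2.
  M = 5(12.0) + 10(1.007825) + 2(15.994915)
    = 60.000000 + 10.078250 + 31.989830 = 102.068080

102.0681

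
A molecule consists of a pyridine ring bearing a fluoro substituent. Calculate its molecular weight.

Atom tally by fragment:
  pyridine ring core → C:5 H:5 N:1
  (− 1 ring H displaced by substituents)
  + F → F:1
Element totals:
  C: 5
  H: 4
  F: 1
  N: 1
Molecular formula: C5H4FN.
  M = 5(12.011) + 4(1.008) + 18.998 + 14.007
    = 60.055 + 4.032 + 18.998 + 14.007 = 97.092

97.09 g/mol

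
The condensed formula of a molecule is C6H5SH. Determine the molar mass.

Element totals:
  C: 6
  H: 6
  S: 1
Molecular formula: C6H6S.
  M = 6(12.011) + 6(1.008) + 32.06
    = 72.066 + 6.048 + 32.060 = 110.174

110.17 g/mol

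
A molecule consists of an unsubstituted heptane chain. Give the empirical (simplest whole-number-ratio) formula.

Atom tally by fragment:
  CH3 → C:1 H:3
  CH2 → C:1 H:2
  CH2 → C:1 H:2
  CH2 → C:1 H:2
  CH2 → C:1 H:2
  CH2 → C:1 H:2
  CH3 → C:1 H:3
Element totals:
  C: 7
  H: 16
Molecular formula: C7H16.
gcd of subscripts (7, 16) = 1, so the empirical formula equals the molecular formula.

C7H16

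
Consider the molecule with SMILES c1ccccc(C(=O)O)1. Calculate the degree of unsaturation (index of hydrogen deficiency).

Atom tally by fragment:
  benzene ring core → C:6 H:6
  (− 1 ring H displaced by substituents)
  + COOH → C:1 H:1 O:2
Element totals:
  C: 7
  H: 6
  O: 2
Molecular formula: C7H6O2.
DoU = (2C + 2 + N − H − X) / 2 = (2·7 + 2 + 0 − 6 − 0) / 2 = 5.

5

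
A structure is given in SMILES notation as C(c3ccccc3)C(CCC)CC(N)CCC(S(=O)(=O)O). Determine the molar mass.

Atom tally by fragment:
  C6H5CH2 → C:7 H:7
  CH(CH2CH2CH3) → C:4 H:8
  CH2 → C:1 H:2
  CH(NH2) → C:1 H:3 N:1
  CH2 → C:1 H:2
  CH2 → C:1 H:2
  CH2SO3H → C:1 H:3 S:1 O:3
Element totals:
  C: 16
  H: 27
  N: 1
  O: 3
  S: 1
Molecular formula: C16H27NO3S.
  M = 16(12.011) + 27(1.008) + 14.007 + 3(15.999) + 32.06
    = 192.176 + 27.216 + 14.007 + 47.997 + 32.060 = 313.456

313.46 g/mol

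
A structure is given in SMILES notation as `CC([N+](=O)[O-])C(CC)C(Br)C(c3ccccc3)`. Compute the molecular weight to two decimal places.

Atom tally by fragment:
  CH3 → C:1 H:3
  CH(NO2) → C:1 H:1 N:1 O:2
  CH(C2H5) → C:3 H:6
  CH(Br) → C:1 H:1 Br:1
  CH2C6H5 → C:7 H:7
Element totals:
  C: 13
  H: 18
  Br: 1
  N: 1
  O: 2
Molecular formula: C13H18BrNO2.
  M = 13(12.011) + 18(1.008) + 79.904 + 14.007 + 2(15.999)
    = 156.143 + 18.144 + 79.904 + 14.007 + 31.998 = 300.196

300.20 g/mol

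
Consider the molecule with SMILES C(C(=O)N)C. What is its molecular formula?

Atom tally by fragment:
  H2NOCCH2 → C:2 H:4 O:1 N:1
  CH3 → C:1 H:3
Element totals:
  C: 3
  H: 7
  N: 1
  O: 1

C3H7NO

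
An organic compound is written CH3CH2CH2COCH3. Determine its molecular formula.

C5H10O

Element totals:
  C: 5
  H: 10
  O: 1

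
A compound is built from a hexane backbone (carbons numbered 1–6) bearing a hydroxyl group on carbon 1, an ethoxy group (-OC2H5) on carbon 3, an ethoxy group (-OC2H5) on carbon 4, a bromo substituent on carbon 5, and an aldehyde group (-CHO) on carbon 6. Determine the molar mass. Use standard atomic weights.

Atom tally by fragment:
  HOCH2 → C:1 H:3 O:1
  CH2 → C:1 H:2
  CH(OC2H5) → C:3 H:6 O:1
  CH(OC2H5) → C:3 H:6 O:1
  CH(Br) → C:1 H:1 Br:1
  CH2CHO → C:2 H:3 O:1
Element totals:
  C: 11
  H: 21
  Br: 1
  O: 4
Molecular formula: C11H21BrO4.
  M = 11(12.011) + 21(1.008) + 79.904 + 4(15.999)
    = 132.121 + 21.168 + 79.904 + 63.996 = 297.189

297.19 g/mol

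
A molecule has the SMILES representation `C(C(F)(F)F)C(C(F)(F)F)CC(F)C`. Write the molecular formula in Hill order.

C7H9F7

Atom tally by fragment:
  F3CCH2 → C:2 H:2 F:3
  CH(CF3) → C:2 H:1 F:3
  CH2 → C:1 H:2
  CH(F) → C:1 H:1 F:1
  CH3 → C:1 H:3
Element totals:
  C: 7
  H: 9
  F: 7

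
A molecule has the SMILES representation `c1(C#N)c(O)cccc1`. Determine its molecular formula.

C7H5NO

Atom tally by fragment:
  benzene ring core → C:6 H:6
  (− 2 ring H displaced by substituents)
  + CN → C:1 N:1
  + OH → O:1 H:1
Element totals:
  C: 7
  H: 5
  N: 1
  O: 1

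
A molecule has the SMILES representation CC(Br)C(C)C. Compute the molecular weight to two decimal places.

Atom tally by fragment:
  CH3 → C:1 H:3
  CH(Br) → C:1 H:1 Br:1
  CH(CH3) → C:2 H:4
  CH3 → C:1 H:3
Element totals:
  C: 5
  H: 11
  Br: 1
Molecular formula: C5H11Br.
  M = 5(12.011) + 11(1.008) + 79.904
    = 60.055 + 11.088 + 79.904 = 151.047

151.05 g/mol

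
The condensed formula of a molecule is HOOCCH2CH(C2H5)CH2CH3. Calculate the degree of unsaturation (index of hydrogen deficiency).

1

Atom tally by fragment:
  HOOCCH2 → C:2 H:3 O:2
  CH(C2H5) → C:3 H:6
  CH2 → C:1 H:2
  CH3 → C:1 H:3
Element totals:
  C: 7
  H: 14
  O: 2
Molecular formula: C7H14O2.
DoU = (2C + 2 + N − H − X) / 2 = (2·7 + 2 + 0 − 14 − 0) / 2 = 1.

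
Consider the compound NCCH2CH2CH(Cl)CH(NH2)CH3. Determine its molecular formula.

C6H11ClN2

Atom tally by fragment:
  NCCH2 → C:2 H:2 N:1
  CH2 → C:1 H:2
  CH(Cl) → C:1 H:1 Cl:1
  CH(NH2) → C:1 H:3 N:1
  CH3 → C:1 H:3
Element totals:
  C: 6
  H: 11
  Cl: 1
  N: 2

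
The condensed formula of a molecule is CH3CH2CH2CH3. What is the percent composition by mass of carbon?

82.66%

Element totals:
  C: 4
  H: 10
Molecular formula: C4H10.
Molar mass = 58.124 g/mol.
Mass from C: 4 × 12.011 = 48.044 g/mol.
%C = 48.044 / 58.124 × 100 = 82.66%.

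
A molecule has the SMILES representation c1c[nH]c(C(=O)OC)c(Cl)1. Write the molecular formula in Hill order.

Atom tally by fragment:
  pyrrole ring core → C:4 H:5 N:1
  (− 2 ring H displaced by substituents)
  + COOCH3 → C:2 H:3 O:2
  + Cl → Cl:1
Element totals:
  C: 6
  H: 6
  Cl: 1
  N: 1
  O: 2

C6H6ClNO2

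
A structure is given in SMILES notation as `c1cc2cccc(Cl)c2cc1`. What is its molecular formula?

C10H7Cl

Atom tally by fragment:
  naphthalene ring system core → C:10 H:8
  (− 1 ring H displaced by substituents)
  + Cl → Cl:1
Element totals:
  C: 10
  H: 7
  Cl: 1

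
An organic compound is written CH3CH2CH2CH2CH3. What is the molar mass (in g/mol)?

72.15 g/mol

Atom tally by fragment:
  CH3 → C:1 H:3
  CH2 → C:1 H:2
  CH2 → C:1 H:2
  CH2 → C:1 H:2
  CH3 → C:1 H:3
Element totals:
  C: 5
  H: 12
Molecular formula: C5H12.
  M = 5(12.011) + 12(1.008)
    = 60.055 + 12.096 = 72.151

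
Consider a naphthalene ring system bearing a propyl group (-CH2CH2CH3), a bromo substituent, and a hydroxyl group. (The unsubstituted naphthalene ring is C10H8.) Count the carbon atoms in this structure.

Atom tally by fragment:
  naphthalene ring system core → C:10 H:8
  (− 3 ring H displaced by substituents)
  + CH2CH2CH3 → C:3 H:7
  + Br → Br:1
  + OH → O:1 H:1
Element totals:
  C: 13
  H: 13
  Br: 1
  O: 1

13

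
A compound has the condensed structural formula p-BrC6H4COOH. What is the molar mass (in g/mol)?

Element totals:
  C: 7
  H: 5
  Br: 1
  O: 2
Molecular formula: C7H5BrO2.
  M = 7(12.011) + 5(1.008) + 79.904 + 2(15.999)
    = 84.077 + 5.040 + 79.904 + 31.998 = 201.019

201.02 g/mol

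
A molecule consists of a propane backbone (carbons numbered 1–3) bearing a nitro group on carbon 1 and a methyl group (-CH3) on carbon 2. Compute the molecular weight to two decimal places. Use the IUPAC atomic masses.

103.12 g/mol

Atom tally by fragment:
  O2NCH2 → C:1 H:2 N:1 O:2
  CH(CH3) → C:2 H:4
  CH3 → C:1 H:3
Element totals:
  C: 4
  H: 9
  N: 1
  O: 2
Molecular formula: C4H9NO2.
  M = 4(12.011) + 9(1.008) + 14.007 + 2(15.999)
    = 48.044 + 9.072 + 14.007 + 31.998 = 103.121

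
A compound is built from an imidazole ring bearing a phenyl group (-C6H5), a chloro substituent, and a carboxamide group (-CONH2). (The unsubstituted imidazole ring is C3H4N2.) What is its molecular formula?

C10H8ClN3O

Atom tally by fragment:
  imidazole ring core → C:3 H:4 N:2
  (− 3 ring H displaced by substituents)
  + C6H5 → C:6 H:5
  + Cl → Cl:1
  + CONH2 → C:1 H:2 O:1 N:1
Element totals:
  C: 10
  H: 8
  Cl: 1
  N: 3
  O: 1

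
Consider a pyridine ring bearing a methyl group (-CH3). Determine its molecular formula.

C6H7N

Atom tally by fragment:
  pyridine ring core → C:5 H:5 N:1
  (− 1 ring H displaced by substituents)
  + CH3 → C:1 H:3
Element totals:
  C: 6
  H: 7
  N: 1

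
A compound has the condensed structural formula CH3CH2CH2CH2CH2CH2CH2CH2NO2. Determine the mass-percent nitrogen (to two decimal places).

Atom tally by fragment:
  CH3 → C:1 H:3
  CH2 → C:1 H:2
  CH2 → C:1 H:2
  CH2 → C:1 H:2
  CH2 → C:1 H:2
  CH2 → C:1 H:2
  CH2 → C:1 H:2
  CH2NO2 → C:1 H:2 N:1 O:2
Element totals:
  C: 8
  H: 17
  N: 1
  O: 2
Molecular formula: C8H17NO2.
Molar mass = 159.229 g/mol.
Mass from N: 1 × 14.007 = 14.007 g/mol.
%N = 14.007 / 159.229 × 100 = 8.80%.

8.80%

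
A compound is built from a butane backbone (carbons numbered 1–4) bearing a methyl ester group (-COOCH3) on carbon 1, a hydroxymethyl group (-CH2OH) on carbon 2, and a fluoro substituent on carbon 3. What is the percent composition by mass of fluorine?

Atom tally by fragment:
  CH3OOCCH2 → C:3 H:5 O:2
  CH(CH2OH) → C:2 H:4 O:1
  CH(F) → C:1 H:1 F:1
  CH3 → C:1 H:3
Element totals:
  C: 7
  H: 13
  F: 1
  O: 3
Molecular formula: C7H13FO3.
Molar mass = 164.176 g/mol.
Mass from F: 1 × 18.998 = 18.998 g/mol.
%F = 18.998 / 164.176 × 100 = 11.57%.

11.57%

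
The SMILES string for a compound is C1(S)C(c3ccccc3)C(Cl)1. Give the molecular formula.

C9H9ClS

Atom tally by fragment:
  cyclopropane ring core → C:3 H:6
  (− 3 ring H displaced by substituents)
  + SH → S:1 H:1
  + C6H5 → C:6 H:5
  + Cl → Cl:1
Element totals:
  C: 9
  H: 9
  Cl: 1
  S: 1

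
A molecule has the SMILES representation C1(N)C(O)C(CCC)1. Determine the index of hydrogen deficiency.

1

Atom tally by fragment:
  cyclopropane ring core → C:3 H:6
  (− 3 ring H displaced by substituents)
  + NH2 → N:1 H:2
  + OH → O:1 H:1
  + CH2CH2CH3 → C:3 H:7
Element totals:
  C: 6
  H: 13
  N: 1
  O: 1
Molecular formula: C6H13NO.
DoU = (2C + 2 + N − H − X) / 2 = (2·6 + 2 + 1 − 13 − 0) / 2 = 1.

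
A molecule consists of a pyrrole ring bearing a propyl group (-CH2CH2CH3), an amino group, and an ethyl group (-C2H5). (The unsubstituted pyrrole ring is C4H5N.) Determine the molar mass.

152.24 g/mol

Atom tally by fragment:
  pyrrole ring core → C:4 H:5 N:1
  (− 3 ring H displaced by substituents)
  + CH2CH2CH3 → C:3 H:7
  + NH2 → N:1 H:2
  + C2H5 → C:2 H:5
Element totals:
  C: 9
  H: 16
  N: 2
Molecular formula: C9H16N2.
  M = 9(12.011) + 16(1.008) + 2(14.007)
    = 108.099 + 16.128 + 28.014 = 152.241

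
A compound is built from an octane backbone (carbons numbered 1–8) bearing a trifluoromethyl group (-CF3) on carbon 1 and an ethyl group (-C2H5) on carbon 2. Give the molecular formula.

C11H21F3

Atom tally by fragment:
  F3CCH2 → C:2 H:2 F:3
  CH(C2H5) → C:3 H:6
  CH2 → C:1 H:2
  CH2 → C:1 H:2
  CH2 → C:1 H:2
  CH2 → C:1 H:2
  CH2 → C:1 H:2
  CH3 → C:1 H:3
Element totals:
  C: 11
  H: 21
  F: 3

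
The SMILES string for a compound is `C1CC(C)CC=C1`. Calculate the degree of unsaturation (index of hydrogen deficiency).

Atom tally by fragment:
  cyclohexene ring core → C:6 H:10
  (− 1 ring H displaced by substituents)
  + CH3 → C:1 H:3
Element totals:
  C: 7
  H: 12
Molecular formula: C7H12.
DoU = (2C + 2 + N − H − X) / 2 = (2·7 + 2 + 0 − 12 − 0) / 2 = 2.

2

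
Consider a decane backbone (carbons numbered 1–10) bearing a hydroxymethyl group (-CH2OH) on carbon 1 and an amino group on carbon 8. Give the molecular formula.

Atom tally by fragment:
  HOCH2CH2 → C:2 H:5 O:1
  CH2 → C:1 H:2
  CH2 → C:1 H:2
  CH2 → C:1 H:2
  CH2 → C:1 H:2
  CH2 → C:1 H:2
  CH2 → C:1 H:2
  CH(NH2) → C:1 H:3 N:1
  CH2 → C:1 H:2
  CH3 → C:1 H:3
Element totals:
  C: 11
  H: 25
  N: 1
  O: 1

C11H25NO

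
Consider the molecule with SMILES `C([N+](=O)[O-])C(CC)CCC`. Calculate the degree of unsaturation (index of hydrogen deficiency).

Atom tally by fragment:
  O2NCH2 → C:1 H:2 N:1 O:2
  CH(C2H5) → C:3 H:6
  CH2 → C:1 H:2
  CH2 → C:1 H:2
  CH3 → C:1 H:3
Element totals:
  C: 7
  H: 15
  N: 1
  O: 2
Molecular formula: C7H15NO2.
DoU = (2C + 2 + N − H − X) / 2 = (2·7 + 2 + 1 − 15 − 0) / 2 = 1.

1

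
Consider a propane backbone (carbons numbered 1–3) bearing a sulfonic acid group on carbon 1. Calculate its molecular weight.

Atom tally by fragment:
  HO3SCH2 → C:1 H:3 S:1 O:3
  CH2 → C:1 H:2
  CH3 → C:1 H:3
Element totals:
  C: 3
  H: 8
  O: 3
  S: 1
Molecular formula: C3H8O3S.
  M = 3(12.011) + 8(1.008) + 3(15.999) + 32.06
    = 36.033 + 8.064 + 47.997 + 32.060 = 124.154

124.15 g/mol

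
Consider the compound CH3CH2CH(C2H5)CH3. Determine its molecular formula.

Atom tally by fragment:
  CH3 → C:1 H:3
  CH2 → C:1 H:2
  CH(C2H5) → C:3 H:6
  CH3 → C:1 H:3
Element totals:
  C: 6
  H: 14

C6H14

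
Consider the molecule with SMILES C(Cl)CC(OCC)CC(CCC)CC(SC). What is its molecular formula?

Atom tally by fragment:
  ClCH2 → C:1 H:2 Cl:1
  CH2 → C:1 H:2
  CH(OC2H5) → C:3 H:6 O:1
  CH2 → C:1 H:2
  CH(CH2CH2CH3) → C:4 H:8
  CH2 → C:1 H:2
  CH2SCH3 → C:2 H:5 S:1
Element totals:
  C: 13
  H: 27
  Cl: 1
  O: 1
  S: 1

C13H27ClOS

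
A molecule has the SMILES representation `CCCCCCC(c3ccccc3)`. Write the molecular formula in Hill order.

Atom tally by fragment:
  CH3 → C:1 H:3
  CH2 → C:1 H:2
  CH2 → C:1 H:2
  CH2 → C:1 H:2
  CH2 → C:1 H:2
  CH2 → C:1 H:2
  CH2C6H5 → C:7 H:7
Element totals:
  C: 13
  H: 20

C13H20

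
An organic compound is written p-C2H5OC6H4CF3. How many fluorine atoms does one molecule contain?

Element totals:
  C: 9
  H: 9
  F: 3
  O: 1

3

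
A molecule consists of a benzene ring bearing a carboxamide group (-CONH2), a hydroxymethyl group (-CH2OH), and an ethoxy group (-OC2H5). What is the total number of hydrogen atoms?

Atom tally by fragment:
  benzene ring core → C:6 H:6
  (− 3 ring H displaced by substituents)
  + CONH2 → C:1 H:2 O:1 N:1
  + CH2OH → C:1 H:3 O:1
  + OC2H5 → C:2 H:5 O:1
Element totals:
  C: 10
  H: 13
  N: 1
  O: 3

13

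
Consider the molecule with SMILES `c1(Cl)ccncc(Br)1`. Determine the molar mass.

192.44 g/mol

Atom tally by fragment:
  pyridine ring core → C:5 H:5 N:1
  (− 2 ring H displaced by substituents)
  + Cl → Cl:1
  + Br → Br:1
Element totals:
  C: 5
  H: 3
  Br: 1
  Cl: 1
  N: 1
Molecular formula: C5H3BrClN.
  M = 5(12.011) + 3(1.008) + 79.904 + 35.45 + 14.007
    = 60.055 + 3.024 + 79.904 + 35.450 + 14.007 = 192.440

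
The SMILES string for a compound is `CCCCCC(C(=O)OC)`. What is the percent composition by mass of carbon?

66.63%

Atom tally by fragment:
  CH3 → C:1 H:3
  CH2 → C:1 H:2
  CH2 → C:1 H:2
  CH2 → C:1 H:2
  CH2 → C:1 H:2
  CH2COOCH3 → C:3 H:5 O:2
Element totals:
  C: 8
  H: 16
  O: 2
Molecular formula: C8H16O2.
Molar mass = 144.214 g/mol.
Mass from C: 8 × 12.011 = 96.088 g/mol.
%C = 96.088 / 144.214 × 100 = 66.63%.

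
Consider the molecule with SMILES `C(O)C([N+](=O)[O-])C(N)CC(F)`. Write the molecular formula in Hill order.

C5H11FN2O3

Atom tally by fragment:
  HOCH2 → C:1 H:3 O:1
  CH(NO2) → C:1 H:1 N:1 O:2
  CH(NH2) → C:1 H:3 N:1
  CH2 → C:1 H:2
  CH2F → C:1 H:2 F:1
Element totals:
  C: 5
  H: 11
  F: 1
  N: 2
  O: 3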